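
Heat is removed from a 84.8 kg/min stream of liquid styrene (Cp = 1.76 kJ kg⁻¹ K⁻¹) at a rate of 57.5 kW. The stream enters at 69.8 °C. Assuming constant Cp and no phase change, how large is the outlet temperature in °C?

Q = 57.5 kW = 3450 kJ/min
ΔT = Q/(ṁ·Cp) = 3450/(84.8×1.76) = 23.116 K
T_out = 69.8 − 23.116 = 46.684 °C

T_out = 46.7 °C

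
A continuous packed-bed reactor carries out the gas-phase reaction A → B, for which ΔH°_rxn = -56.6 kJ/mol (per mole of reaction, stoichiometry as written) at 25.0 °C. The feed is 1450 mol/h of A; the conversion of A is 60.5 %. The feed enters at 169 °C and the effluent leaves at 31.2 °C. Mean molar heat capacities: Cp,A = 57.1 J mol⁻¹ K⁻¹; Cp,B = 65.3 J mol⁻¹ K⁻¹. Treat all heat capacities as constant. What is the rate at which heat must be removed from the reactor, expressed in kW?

Extent of reaction ξ = 0.605 × 1450 = 877.25 mol/h
Reaction term: ξ·ΔH°_rxn = 877.25 × -56.6 = -49652 kJ/h
Sensible, feed 169→25 °C: -11922 kJ/h
Outlet flows (mol/h): A 572.75, B 877.25
Sensible, products 25→31.2 °C: 557.93 kJ/h
Q = ΔH = -61017 kJ/h = -16.949 kW
Heat removed = 16.949 kW

Q_out = 16.9 kW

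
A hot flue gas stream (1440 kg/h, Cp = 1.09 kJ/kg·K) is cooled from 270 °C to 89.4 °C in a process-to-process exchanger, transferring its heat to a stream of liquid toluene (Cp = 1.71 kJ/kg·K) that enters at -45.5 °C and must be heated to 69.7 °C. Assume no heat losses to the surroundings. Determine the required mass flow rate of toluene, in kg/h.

ṁ_c = 1440 kg/h

Heat released by hot stream: Q = 1440 × 1.09 × (270 − 89.4) = 283470 kJ/h
Energy balance on cold side (adiabatic exchanger): Q = ṁ_c·Cp_c·(T_c,out − T_c,in)
ṁ_c = 283470 / [1.71 × (69.7 − -45.5)] = 1439 kg/h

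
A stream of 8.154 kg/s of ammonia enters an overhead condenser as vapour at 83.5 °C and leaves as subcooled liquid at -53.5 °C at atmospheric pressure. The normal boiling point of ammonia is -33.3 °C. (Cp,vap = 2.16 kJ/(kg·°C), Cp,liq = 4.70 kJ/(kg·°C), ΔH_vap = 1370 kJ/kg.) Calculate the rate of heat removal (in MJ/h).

vapour 83.5→-33.3 °C: -252.29 kJ/kg
condensation at -33.3 °C: -1370 kJ/kg
liquid -33.3→-53.5 °C: -94.94 kJ/kg
Δh = -252.29 + -1370 + -94.94 = -1717.2 kJ/kg
Q = ṁ·Δh = 8.154 kg/s × -1717.2 kJ/kg = -14002 kJ/s
|Q| = 14002 kW = 50408 MJ/h

Q_c = 50400 MJ/h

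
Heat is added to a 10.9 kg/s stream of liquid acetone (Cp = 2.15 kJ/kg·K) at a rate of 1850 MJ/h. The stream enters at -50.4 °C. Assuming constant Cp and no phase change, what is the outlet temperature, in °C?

Q = 1850 MJ/h = 513.89 kJ/s
ΔT = Q/(ṁ·Cp) = 513.89/(10.9×2.15) = 21.928 K
T_out = -50.4 + 21.928 = -28.472 °C

T_out = -28.5 °C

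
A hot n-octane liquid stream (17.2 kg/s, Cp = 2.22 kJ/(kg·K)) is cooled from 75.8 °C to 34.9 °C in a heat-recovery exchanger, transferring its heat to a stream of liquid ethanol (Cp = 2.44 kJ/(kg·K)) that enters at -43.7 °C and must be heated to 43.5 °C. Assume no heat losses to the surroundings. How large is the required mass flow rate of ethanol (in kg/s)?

ṁ_c = 7.34 kg/s

Heat released by hot stream: Q = 17.2 × 2.22 × (75.8 − 34.9) = 1561.7 kJ/s
Energy balance on cold side (adiabatic exchanger): Q = ṁ_c·Cp_c·(T_c,out − T_c,in)
ṁ_c = 1561.7 / [2.44 × (43.5 − -43.7)] = 7.34 kg/s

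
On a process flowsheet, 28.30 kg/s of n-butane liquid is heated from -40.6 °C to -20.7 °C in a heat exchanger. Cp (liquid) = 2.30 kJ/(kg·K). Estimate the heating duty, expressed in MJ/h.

Q = ṁ·Cp·ΔT = 28.30 × 2.30 × (-20.7 − -40.6) = 1295.3 kJ/s
Heating duty = 4663 MJ/h

Q = 4660 MJ/h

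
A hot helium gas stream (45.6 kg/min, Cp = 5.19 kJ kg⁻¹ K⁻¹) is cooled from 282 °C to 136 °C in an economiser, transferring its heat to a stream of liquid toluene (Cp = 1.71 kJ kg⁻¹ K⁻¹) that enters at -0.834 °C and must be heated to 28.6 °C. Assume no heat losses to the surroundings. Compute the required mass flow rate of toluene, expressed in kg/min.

Heat released by hot stream: Q = 45.6 × 5.19 × (282 − 136) = 34553 kJ/min
Energy balance on cold side (adiabatic exchanger): Q = ṁ_c·Cp_c·(T_c,out − T_c,in)
ṁ_c = 34553 / [1.71 × (28.6 − -0.834)] = 686.5 kg/min

ṁ_c = 686 kg/min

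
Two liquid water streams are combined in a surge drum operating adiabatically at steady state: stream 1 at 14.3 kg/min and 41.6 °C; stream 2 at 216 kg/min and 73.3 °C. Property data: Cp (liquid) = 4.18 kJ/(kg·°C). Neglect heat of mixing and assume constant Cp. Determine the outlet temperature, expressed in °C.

Adiabatic, steady state ⇒ Σ ṁᵢCp,ᵢ(T_out − Tᵢ) = 0
Σ ṁᵢCp,ᵢTᵢ = 14.3×4.18×41.6 + 216×4.18×73.3 = 68668
Σ ṁᵢCp,ᵢ = 14.3×4.18 + 216×4.18 = 962.65
T_out = 68668 / 962.65 = 71.332 °C

T_out = 71.3 °C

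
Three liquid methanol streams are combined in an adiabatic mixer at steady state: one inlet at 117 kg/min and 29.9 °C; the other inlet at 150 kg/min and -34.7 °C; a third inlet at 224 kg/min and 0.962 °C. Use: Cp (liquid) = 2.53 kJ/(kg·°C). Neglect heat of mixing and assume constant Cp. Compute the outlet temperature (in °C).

T_out = -3.04 °C

Adiabatic, steady state ⇒ Σ ṁᵢCp,ᵢ(T_out − Tᵢ) = 0
T_out = Σ ṁᵢCp,ᵢTᵢ / Σ ṁᵢCp,ᵢ
      = -3772.8 / 1242.2 = -3.0371 °C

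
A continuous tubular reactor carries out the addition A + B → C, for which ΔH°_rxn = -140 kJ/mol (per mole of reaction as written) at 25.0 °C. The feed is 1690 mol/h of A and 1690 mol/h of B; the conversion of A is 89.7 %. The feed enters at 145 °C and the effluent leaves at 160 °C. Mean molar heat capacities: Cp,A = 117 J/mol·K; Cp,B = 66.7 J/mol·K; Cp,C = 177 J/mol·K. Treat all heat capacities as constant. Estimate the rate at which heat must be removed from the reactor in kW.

Extent of reaction ξ = 0.897 × 1690 = 1515.9 mol/h
Reaction term: ξ·ΔH°_rxn = 1515.9 × -140 = -212230 kJ/h
Sensible, feed 145→25 °C: -37254 kJ/h
Outlet flows (mol/h): A 174.07, B 174.07, C 1515.9
Sensible, products 25→160 °C: 40540 kJ/h
Q = ΔH = -208940 kJ/h = -58.04 kW
Heat removed = 58.04 kW

Q_out = 58.0 kW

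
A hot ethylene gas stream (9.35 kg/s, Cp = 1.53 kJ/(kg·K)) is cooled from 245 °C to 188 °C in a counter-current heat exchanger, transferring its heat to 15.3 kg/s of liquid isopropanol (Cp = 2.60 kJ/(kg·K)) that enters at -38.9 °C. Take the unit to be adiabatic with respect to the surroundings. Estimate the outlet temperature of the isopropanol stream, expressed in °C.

Heat released by hot stream: Q = 9.35 × 1.53 × (245 − 188) = 815.41 kJ/s
Energy balance on cold side (adiabatic exchanger): Q = ṁ_c·Cp_c·(T_c,out − T_c,in)
T_c,out = -38.9 + 815.41/(15.3 × 2.60) = -18.402 °C

T_c,out = -18.4 °C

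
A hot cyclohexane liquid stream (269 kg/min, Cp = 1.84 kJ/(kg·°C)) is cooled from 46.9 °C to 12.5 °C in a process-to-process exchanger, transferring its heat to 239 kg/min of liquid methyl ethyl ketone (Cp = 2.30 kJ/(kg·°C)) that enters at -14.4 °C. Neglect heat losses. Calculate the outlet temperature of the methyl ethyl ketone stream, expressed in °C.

Heat released by hot stream: Q = 269 × 1.84 × (46.9 − 12.5) = 17027 kJ/min
Energy balance on cold side (adiabatic exchanger): Q = ṁ_c·Cp_c·(T_c,out − T_c,in)
T_c,out = -14.4 + 17027/(239 × 2.30) = 16.574 °C

T_c,out = 16.6 °C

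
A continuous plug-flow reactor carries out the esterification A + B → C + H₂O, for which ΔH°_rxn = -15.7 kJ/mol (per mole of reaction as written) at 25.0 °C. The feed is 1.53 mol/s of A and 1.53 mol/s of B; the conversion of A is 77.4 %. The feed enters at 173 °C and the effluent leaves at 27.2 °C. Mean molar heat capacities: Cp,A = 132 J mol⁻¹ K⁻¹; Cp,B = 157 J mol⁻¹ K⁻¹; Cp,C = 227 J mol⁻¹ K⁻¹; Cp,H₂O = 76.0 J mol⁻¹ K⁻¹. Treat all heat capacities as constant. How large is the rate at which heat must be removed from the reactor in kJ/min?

Q_out = 4980 kJ/min

Extent of reaction ξ = 0.774 × 1.53 = 1.1842 mol/s
Reaction term: ξ·ΔH°_rxn = 1.1842 × -15.7 = -18.592 kJ/s
Sensible, feed 173→25 °C: -65.441 kJ/s
Outlet flows (mol/s): A 0.34578, B 0.34578, C 1.1842, H₂O 1.1842
Sensible, products 25→27.2 °C: 1.0092 kJ/s
Q = ΔH = -83.024 kJ/s = -83.024 kW
Heat removed = 4981.4 kJ/min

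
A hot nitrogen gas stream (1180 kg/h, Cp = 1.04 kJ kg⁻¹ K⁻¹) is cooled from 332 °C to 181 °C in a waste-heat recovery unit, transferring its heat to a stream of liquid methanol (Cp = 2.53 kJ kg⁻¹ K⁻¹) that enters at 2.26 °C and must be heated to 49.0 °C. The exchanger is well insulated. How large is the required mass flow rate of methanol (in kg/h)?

Heat released by hot stream: Q = 1180 × 1.04 × (332 − 181) = 185310 kJ/h
Energy balance on cold side (adiabatic exchanger): Q = ṁ_c·Cp_c·(T_c,out − T_c,in)
ṁ_c = 185310 / [2.53 × (49.0 − 2.26)] = 1567.1 kg/h

ṁ_c = 1570 kg/h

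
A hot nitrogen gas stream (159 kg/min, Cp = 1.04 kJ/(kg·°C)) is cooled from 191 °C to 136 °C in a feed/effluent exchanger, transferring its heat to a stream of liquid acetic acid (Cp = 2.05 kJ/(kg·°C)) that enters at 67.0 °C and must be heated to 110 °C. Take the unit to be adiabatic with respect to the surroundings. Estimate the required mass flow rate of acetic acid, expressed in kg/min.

Heat released by hot stream: Q = 159 × 1.04 × (191 − 136) = 9094.8 kJ/min
Energy balance on cold side (adiabatic exchanger): Q = ṁ_c·Cp_c·(T_c,out − T_c,in)
ṁ_c = 9094.8 / [2.05 × (110 − 67.0)] = 103.17 kg/min

ṁ_c = 103 kg/min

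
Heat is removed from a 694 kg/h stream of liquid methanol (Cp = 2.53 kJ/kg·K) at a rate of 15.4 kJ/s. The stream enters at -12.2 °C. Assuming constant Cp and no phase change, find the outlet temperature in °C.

Q = 15.4 kJ/s = 55440 kJ/h
ΔT = Q/(ṁ·Cp) = 55440/(694×2.53) = 31.575 K
T_out = -12.2 − 31.575 = -43.775 °C

T_out = -43.8 °C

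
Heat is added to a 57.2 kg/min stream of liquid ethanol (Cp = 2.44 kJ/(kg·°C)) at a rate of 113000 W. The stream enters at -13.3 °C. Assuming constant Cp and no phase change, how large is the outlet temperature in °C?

T_out = 35.3 °C

Q = 113000 W = 6780 kJ/min
ΔT = Q/(ṁ·Cp) = 6780/(57.2×2.44) = 48.578 K
T_out = -13.3 + 48.578 = 35.278 °C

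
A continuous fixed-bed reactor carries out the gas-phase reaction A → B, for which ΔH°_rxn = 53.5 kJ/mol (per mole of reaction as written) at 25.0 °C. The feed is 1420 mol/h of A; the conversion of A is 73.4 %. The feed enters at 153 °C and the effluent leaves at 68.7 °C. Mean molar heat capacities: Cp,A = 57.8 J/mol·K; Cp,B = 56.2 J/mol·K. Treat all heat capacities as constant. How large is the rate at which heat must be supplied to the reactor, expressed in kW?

Q_in = 13.5 kW

Extent of reaction ξ = 0.734 × 1420 = 1042.3 mol/h
Reaction term: ξ·ΔH°_rxn = 1042.3 × 53.5 = 55762 kJ/h
Sensible, feed 153→25 °C: -10506 kJ/h
Outlet flows (mol/h): A 377.72, B 1042.3
Sensible, products 25→68.7 °C: 3513.8 kJ/h
Q = ΔH = 48770 kJ/h = 13.547 kW
Heat supplied = 13.547 kW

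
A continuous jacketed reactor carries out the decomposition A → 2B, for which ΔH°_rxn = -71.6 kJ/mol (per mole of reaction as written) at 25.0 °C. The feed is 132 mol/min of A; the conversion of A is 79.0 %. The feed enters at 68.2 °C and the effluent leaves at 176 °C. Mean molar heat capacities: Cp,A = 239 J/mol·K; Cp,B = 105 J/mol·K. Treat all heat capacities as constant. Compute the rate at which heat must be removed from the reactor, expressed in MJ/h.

Q_out = 271 MJ/h

Extent of reaction ξ = 0.790 × 132 = 104.28 mol/min
Reaction term: ξ·ΔH°_rxn = 104.28 × -71.6 = -7466.4 kJ/min
Sensible, feed 68.2→25 °C: -1362.9 kJ/min
Outlet flows (mol/min): A 27.72, B 208.56
Sensible, products 25→176 °C: 4307.1 kJ/min
Q = ΔH = -4522.2 kJ/min = -75.37 kW
Heat removed = 271.33 MJ/h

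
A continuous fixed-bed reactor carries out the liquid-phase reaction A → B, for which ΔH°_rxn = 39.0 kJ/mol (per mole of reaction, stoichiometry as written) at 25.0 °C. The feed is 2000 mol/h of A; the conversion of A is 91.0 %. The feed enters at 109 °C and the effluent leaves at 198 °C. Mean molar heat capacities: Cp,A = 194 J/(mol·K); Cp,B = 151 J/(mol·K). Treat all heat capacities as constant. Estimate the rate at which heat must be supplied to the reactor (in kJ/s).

Extent of reaction ξ = 0.910 × 2000 = 1820 mol/h
Reaction term: ξ·ΔH°_rxn = 1820 × 39.0 = 70980 kJ/h
Sensible, feed 109→25 °C: -32592 kJ/h
Outlet flows (mol/h): A 180, B 1820
Sensible, products 25→198 °C: 53585 kJ/h
Q = ΔH = 91973 kJ/h = 25.548 kW
Heat supplied = 25.548 kJ/s

Q_in = 25.5 kJ/s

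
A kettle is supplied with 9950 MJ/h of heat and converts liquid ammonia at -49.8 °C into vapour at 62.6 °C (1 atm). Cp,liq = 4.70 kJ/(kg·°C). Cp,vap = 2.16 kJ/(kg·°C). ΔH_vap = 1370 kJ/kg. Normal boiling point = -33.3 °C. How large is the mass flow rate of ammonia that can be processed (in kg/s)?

Δh = 4.70×(-33.3−-49.8) + 1370 + 2.16×(62.6−-33.3) = 1654.7 kJ/kg
Q = 9950 MJ/h = 2763.9 kJ/s = 2763.9 kJ/s
ṁ = Q/Δh = 2763.9 / 1654.7 = 1.6703 kg/s

ṁ = 1.67 kg/s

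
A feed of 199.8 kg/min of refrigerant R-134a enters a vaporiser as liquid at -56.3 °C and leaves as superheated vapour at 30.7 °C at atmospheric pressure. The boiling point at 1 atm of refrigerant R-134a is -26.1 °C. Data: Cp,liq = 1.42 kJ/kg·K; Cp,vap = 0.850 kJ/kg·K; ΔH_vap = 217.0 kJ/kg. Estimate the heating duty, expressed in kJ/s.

liquid -56.3→-26.1 °C: 42.884 kJ/kg
vaporisation at -26.1 °C: 217 kJ/kg
vapour -26.1→30.7 °C: 48.28 kJ/kg
Δh = 42.884 + 217 + 48.28 = 308.16 kJ/kg
Q = ṁ·Δh = 199.8 kg/min × 308.16 kJ/kg = 61571 kJ/min
|Q| = 1026.2 kW

Q = 1030 kJ/s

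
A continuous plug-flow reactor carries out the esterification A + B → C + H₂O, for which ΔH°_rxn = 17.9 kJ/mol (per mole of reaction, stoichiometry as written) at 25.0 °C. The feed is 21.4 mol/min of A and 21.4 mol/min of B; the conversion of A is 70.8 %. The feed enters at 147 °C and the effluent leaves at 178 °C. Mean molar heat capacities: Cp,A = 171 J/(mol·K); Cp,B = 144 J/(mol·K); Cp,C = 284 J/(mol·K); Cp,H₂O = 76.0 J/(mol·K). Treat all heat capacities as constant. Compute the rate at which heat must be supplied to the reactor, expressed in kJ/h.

Extent of reaction ξ = 0.708 × 21.4 = 15.151 mol/min
Reaction term: ξ·ΔH°_rxn = 15.151 × 17.9 = 271.21 kJ/min
Sensible, feed 147→25 °C: -822.4 kJ/min
Outlet flows (mol/min): A 6.2488, B 6.2488, C 15.151, H₂O 15.151
Sensible, products 25→178 °C: 1135.7 kJ/min
Q = ΔH = 584.49 kJ/min = 9.7416 kW
Heat supplied = 35070 kJ/h

Q_in = 35100 kJ/h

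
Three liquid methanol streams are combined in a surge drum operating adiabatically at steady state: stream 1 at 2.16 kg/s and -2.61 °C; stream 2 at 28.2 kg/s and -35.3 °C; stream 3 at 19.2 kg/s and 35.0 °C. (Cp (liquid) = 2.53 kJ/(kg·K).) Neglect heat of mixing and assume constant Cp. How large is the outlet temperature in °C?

T_out = -6.64 °C

Adiabatic, steady state ⇒ Σ ṁᵢCp,ᵢ(T_out − Tᵢ) = 0
T_out = Σ ṁᵢCp,ᵢTᵢ / Σ ṁᵢCp,ᵢ
      = -832.62 / 125.39 = -6.6404 °C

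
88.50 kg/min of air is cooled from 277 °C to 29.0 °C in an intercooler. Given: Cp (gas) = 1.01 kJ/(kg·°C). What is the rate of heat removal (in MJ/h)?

Q = ṁ·Cp·ΔT = 88.50 × 1.01 × (29.0 − 277) = -22167 kJ/min
Converting: 22167 / 60 s = 369.46 kW
Cooling duty = 1330 MJ/h

Q_c = 1330 MJ/h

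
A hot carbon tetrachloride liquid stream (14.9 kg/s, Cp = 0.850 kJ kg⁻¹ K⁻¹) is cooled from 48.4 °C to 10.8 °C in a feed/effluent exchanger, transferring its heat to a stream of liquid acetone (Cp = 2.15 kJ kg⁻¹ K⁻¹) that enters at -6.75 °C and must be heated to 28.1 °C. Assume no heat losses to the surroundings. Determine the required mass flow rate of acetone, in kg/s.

ṁ_c = 6.36 kg/s

Heat released by hot stream: Q = 14.9 × 0.850 × (48.4 − 10.8) = 476.2 kJ/s
Energy balance on cold side (adiabatic exchanger): Q = ṁ_c·Cp_c·(T_c,out − T_c,in)
ṁ_c = 476.2 / [2.15 × (28.1 − -6.75)] = 6.3555 kg/s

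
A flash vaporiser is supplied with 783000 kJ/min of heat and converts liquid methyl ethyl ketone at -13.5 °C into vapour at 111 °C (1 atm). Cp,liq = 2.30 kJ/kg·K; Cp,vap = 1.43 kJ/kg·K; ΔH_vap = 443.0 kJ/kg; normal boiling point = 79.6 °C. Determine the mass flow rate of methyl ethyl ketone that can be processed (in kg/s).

ṁ = 18.6 kg/s

Δh = 2.30×(79.6−-13.5) + 443.0 + 1.43×(111−79.6) = 702.03 kJ/kg
Q = 783000 kJ/min = 13050 kJ/s = 13050 kJ/s
ṁ = Q/Δh = 13050 / 702.03 = 18.589 kg/s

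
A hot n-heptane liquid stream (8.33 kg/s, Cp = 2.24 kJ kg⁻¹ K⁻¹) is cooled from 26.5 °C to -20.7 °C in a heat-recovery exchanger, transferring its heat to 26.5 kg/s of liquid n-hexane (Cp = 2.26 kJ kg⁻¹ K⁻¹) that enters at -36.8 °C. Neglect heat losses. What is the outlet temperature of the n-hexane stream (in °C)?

Heat released by hot stream: Q = 8.33 × 2.24 × (26.5 − -20.7) = 880.71 kJ/s
Energy balance on cold side (adiabatic exchanger): Q = ṁ_c·Cp_c·(T_c,out − T_c,in)
T_c,out = -36.8 + 880.71/(26.5 × 2.26) = -22.094 °C

T_c,out = -22.1 °C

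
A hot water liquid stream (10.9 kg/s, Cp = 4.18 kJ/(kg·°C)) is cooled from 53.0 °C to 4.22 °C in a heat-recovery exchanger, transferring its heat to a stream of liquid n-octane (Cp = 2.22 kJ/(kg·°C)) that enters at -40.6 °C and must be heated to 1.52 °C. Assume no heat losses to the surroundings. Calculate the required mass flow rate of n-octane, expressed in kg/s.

ṁ_c = 23.8 kg/s

Heat released by hot stream: Q = 10.9 × 4.18 × (53.0 − 4.22) = 2222.5 kJ/s
Energy balance on cold side (adiabatic exchanger): Q = ṁ_c·Cp_c·(T_c,out − T_c,in)
ṁ_c = 2222.5 / [2.22 × (1.52 − -40.6)] = 23.769 kg/s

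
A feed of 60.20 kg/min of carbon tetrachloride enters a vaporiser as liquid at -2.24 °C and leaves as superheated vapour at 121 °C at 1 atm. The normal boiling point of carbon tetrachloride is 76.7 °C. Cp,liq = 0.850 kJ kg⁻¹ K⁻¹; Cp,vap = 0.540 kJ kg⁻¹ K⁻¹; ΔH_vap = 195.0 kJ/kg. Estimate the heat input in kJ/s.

Q = 287 kJ/s

liquid -2.24→76.7 °C: 67.099 kJ/kg
vaporisation at 76.7 °C: 195 kJ/kg
vapour 76.7→121 °C: 23.922 kJ/kg
Δh = 67.099 + 195 + 23.922 = 286.02 kJ/kg
Q = ṁ·Δh = 60.20 kg/min × 286.02 kJ/kg = 17218 kJ/min
|Q| = 286.97 kW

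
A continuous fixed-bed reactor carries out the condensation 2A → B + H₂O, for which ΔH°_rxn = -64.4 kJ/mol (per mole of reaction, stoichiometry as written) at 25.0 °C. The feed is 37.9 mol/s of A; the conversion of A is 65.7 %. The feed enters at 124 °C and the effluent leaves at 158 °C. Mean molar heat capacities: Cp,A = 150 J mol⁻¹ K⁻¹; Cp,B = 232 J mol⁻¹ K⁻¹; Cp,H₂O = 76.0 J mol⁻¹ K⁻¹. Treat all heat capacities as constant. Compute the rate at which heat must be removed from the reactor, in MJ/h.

Q_out = 2140 MJ/h

Extent of reaction ξ = 0.657 × 37.9 / 2 = 12.45 mol/s
Reaction term: ξ·ΔH°_rxn = 12.45 × -64.4 = -801.79 kJ/s
Sensible, feed 124→25 °C: -562.82 kJ/s
Outlet flows (mol/s): A 13, B 12.45, H₂O 12.45
Sensible, products 25→158 °C: 769.35 kJ/s
Q = ΔH = -595.25 kJ/s = -595.25 kW
Heat removed = 2142.9 MJ/h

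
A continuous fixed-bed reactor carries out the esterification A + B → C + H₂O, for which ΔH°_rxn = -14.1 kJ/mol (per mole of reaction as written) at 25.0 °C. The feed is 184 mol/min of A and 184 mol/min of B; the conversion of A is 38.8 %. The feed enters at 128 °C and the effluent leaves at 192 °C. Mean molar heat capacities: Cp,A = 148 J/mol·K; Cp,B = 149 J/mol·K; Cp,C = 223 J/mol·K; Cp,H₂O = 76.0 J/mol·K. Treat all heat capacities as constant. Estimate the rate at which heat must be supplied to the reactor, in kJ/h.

Extent of reaction ξ = 0.388 × 184 = 71.392 mol/min
Reaction term: ξ·ΔH°_rxn = 71.392 × -14.1 = -1006.6 kJ/min
Sensible, feed 128→25 °C: -5628.7 kJ/min
Outlet flows (mol/min): A 112.61, B 112.61, C 71.392, H₂O 71.392
Sensible, products 25→192 °C: 9150.1 kJ/min
Q = ΔH = 2514.7 kJ/min = 41.911 kW
Heat supplied = 150880 kJ/h

Q_in = 151000 kJ/h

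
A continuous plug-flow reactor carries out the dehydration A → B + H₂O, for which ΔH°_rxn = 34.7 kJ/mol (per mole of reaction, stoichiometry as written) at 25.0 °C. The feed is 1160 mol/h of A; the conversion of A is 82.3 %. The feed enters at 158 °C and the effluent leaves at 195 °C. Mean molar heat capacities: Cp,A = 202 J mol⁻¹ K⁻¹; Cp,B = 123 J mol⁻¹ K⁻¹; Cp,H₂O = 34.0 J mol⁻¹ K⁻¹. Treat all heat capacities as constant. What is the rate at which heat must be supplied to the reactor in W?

Extent of reaction ξ = 0.823 × 1160 = 954.68 mol/h
Reaction term: ξ·ΔH°_rxn = 954.68 × 34.7 = 33127 kJ/h
Sensible, feed 158→25 °C: -31165 kJ/h
Outlet flows (mol/h): A 205.32, B 954.68, H₂O 954.68
Sensible, products 25→195 °C: 32531 kJ/h
Q = ΔH = 34494 kJ/h = 9.5816 kW
Heat supplied = 9581.6 W

Q_in = 9580 W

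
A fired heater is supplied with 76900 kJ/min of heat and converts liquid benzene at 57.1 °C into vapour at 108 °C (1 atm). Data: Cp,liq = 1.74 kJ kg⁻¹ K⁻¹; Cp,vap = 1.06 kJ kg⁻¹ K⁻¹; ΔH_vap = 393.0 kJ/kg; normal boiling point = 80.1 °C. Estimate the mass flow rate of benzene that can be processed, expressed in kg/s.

ṁ = 2.77 kg/s

Δh = 1.74×(80.1−57.1) + 393.0 + 1.06×(108−80.1) = 462.59 kJ/kg
Q = 76900 kJ/min = 1281.7 kJ/s = 1281.7 kJ/s
ṁ = Q/Δh = 1281.7 / 462.59 = 2.7706 kg/s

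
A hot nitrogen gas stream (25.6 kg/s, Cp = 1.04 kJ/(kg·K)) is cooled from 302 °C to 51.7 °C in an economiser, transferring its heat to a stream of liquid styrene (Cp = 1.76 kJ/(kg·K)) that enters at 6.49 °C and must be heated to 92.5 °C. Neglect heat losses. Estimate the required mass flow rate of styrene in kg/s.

Heat released by hot stream: Q = 25.6 × 1.04 × (302 − 51.7) = 6664 kJ/s
Energy balance on cold side (adiabatic exchanger): Q = ṁ_c·Cp_c·(T_c,out − T_c,in)
ṁ_c = 6664 / [1.76 × (92.5 − 6.49)] = 44.022 kg/s

ṁ_c = 44.0 kg/s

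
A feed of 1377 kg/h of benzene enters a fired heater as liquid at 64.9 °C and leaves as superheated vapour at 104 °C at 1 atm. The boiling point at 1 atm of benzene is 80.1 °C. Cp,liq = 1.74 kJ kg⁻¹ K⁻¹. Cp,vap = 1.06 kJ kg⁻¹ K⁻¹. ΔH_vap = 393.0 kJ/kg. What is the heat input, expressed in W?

liquid 64.9→80.1 °C: 26.448 kJ/kg
vaporisation at 80.1 °C: 393 kJ/kg
vapour 80.1→104 °C: 25.334 kJ/kg
Δh = 26.448 + 393 + 25.334 = 444.78 kJ/kg
Q = ṁ·Δh = 1377 kg/h × 444.78 kJ/kg = 612460 kJ/h
|Q| = 170.13 kW = 170130 W

Q = 170000 W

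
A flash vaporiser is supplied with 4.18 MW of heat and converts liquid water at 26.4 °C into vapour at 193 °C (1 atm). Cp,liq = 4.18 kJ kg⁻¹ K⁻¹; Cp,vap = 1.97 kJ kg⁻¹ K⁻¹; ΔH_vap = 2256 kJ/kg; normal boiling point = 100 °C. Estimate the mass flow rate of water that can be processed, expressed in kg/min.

ṁ = 91.3 kg/min

Δh = 4.18×(100−26.4) + 2256 + 1.97×(193−100) = 2746.9 kJ/kg
Q = 4.18 MW = 4180 kJ/s = 250800 kJ/min
ṁ = Q/Δh = 250800 / 2746.9 = 91.304 kg/min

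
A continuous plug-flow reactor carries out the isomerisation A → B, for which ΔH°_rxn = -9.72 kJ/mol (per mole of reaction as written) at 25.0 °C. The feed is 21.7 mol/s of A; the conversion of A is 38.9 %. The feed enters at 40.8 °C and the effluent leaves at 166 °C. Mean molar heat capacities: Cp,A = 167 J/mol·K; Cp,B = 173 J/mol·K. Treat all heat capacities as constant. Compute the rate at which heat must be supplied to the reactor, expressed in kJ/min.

Extent of reaction ξ = 0.389 × 21.7 = 8.4413 mol/s
Reaction term: ξ·ΔH°_rxn = 8.4413 × -9.72 = -82.049 kJ/s
Sensible, feed 40.8→25 °C: -57.258 kJ/s
Outlet flows (mol/s): A 13.259, B 8.4413
Sensible, products 25→166 °C: 518.11 kJ/s
Q = ΔH = 378.8 kJ/s = 378.8 kW
Heat supplied = 22728 kJ/min

Q_in = 22700 kJ/min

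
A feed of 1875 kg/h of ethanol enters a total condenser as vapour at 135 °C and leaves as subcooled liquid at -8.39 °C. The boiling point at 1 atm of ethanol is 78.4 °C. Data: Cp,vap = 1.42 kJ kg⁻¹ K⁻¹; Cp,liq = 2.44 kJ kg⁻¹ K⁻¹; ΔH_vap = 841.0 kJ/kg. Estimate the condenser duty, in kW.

vapour 135→78.4 °C: -80.372 kJ/kg
condensation at 78.4 °C: -841 kJ/kg
liquid 78.4→-8.39 °C: -211.77 kJ/kg
Δh = -80.372 + -841 + -211.77 = -1133.1 kJ/kg
Q = ṁ·Δh = 1875 kg/h × -1133.1 kJ/kg = -2.1246e+06 kJ/h
|Q| = 590.18 kW

Q_c = 590 kW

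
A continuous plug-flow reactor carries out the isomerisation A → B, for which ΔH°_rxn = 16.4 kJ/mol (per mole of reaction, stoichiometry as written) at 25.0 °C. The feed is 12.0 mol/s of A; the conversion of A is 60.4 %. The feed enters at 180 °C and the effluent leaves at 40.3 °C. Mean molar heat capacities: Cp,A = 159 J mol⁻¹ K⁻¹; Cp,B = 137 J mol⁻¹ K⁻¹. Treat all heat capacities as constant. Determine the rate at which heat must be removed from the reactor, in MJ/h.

Q_out = 540 MJ/h

Extent of reaction ξ = 0.604 × 12.0 = 7.248 mol/s
Reaction term: ξ·ΔH°_rxn = 7.248 × 16.4 = 118.87 kJ/s
Sensible, feed 180→25 °C: -295.74 kJ/s
Outlet flows (mol/s): A 4.752, B 7.248
Sensible, products 25→40.3 °C: 26.753 kJ/s
Q = ΔH = -150.12 kJ/s = -150.12 kW
Heat removed = 540.43 MJ/h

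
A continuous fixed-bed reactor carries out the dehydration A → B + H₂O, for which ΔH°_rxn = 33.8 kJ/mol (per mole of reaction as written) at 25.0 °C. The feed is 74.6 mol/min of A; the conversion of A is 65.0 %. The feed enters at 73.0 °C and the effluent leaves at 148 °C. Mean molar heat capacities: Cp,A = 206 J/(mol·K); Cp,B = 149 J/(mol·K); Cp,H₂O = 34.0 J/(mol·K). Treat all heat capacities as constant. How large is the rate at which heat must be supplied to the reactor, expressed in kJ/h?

Extent of reaction ξ = 0.650 × 74.6 = 48.49 mol/min
Reaction term: ξ·ΔH°_rxn = 48.49 × 33.8 = 1639 kJ/min
Sensible, feed 73.0→25 °C: -737.64 kJ/min
Outlet flows (mol/min): A 26.11, B 48.49, H₂O 48.49
Sensible, products 25→148 °C: 1753 kJ/min
Q = ΔH = 2654.4 kJ/min = 44.239 kW
Heat supplied = 159260 kJ/h

Q_in = 159000 kJ/h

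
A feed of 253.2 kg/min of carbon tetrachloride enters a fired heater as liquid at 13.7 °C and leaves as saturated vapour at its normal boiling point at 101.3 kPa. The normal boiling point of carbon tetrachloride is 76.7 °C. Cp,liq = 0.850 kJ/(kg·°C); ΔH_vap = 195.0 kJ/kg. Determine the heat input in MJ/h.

Q = 3780 MJ/h

liquid 13.7→76.7 °C: 53.55 kJ/kg
vaporisation at 76.7 °C: 195 kJ/kg
Δh = 53.55 + 195 = 248.55 kJ/kg
Q = ṁ·Δh = 253.2 kg/min × 248.55 kJ/kg = 62933 kJ/min
|Q| = 1048.9 kW = 3776 MJ/h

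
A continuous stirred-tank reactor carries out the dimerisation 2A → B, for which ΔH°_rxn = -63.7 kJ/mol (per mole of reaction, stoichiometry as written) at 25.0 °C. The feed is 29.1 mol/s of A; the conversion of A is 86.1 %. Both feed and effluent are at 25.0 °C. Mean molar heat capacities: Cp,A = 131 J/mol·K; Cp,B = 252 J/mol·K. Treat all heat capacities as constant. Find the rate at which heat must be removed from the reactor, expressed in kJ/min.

Q_out = 47900 kJ/min

Extent of reaction ξ = 0.861 × 29.1 / 2 = 12.528 mol/s
Reaction term: ξ·ΔH°_rxn = 12.528 × -63.7 = -798 kJ/s
Q = ΔH = -798 kJ/s = -798 kW
Heat removed = 47880 kJ/min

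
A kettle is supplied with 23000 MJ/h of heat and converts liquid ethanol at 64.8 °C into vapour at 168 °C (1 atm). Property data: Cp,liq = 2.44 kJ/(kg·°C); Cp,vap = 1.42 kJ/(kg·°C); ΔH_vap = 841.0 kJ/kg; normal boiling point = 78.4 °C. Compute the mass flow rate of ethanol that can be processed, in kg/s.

Δh = 2.44×(78.4−64.8) + 841.0 + 1.42×(168−78.4) = 1001.4 kJ/kg
Q = 23000 MJ/h = 6388.9 kJ/s = 6388.9 kJ/s
ṁ = Q/Δh = 6388.9 / 1001.4 = 6.3799 kg/s

ṁ = 6.38 kg/s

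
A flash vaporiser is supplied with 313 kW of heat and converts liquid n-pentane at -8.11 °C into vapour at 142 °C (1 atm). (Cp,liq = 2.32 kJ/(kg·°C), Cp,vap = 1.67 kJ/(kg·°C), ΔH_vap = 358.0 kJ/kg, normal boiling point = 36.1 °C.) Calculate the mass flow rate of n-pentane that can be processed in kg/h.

Δh = 2.32×(36.1−-8.11) + 358.0 + 1.67×(142−36.1) = 637.42 kJ/kg
Q = 313 kW = 313 kJ/s = 1.1268e+06 kJ/h
ṁ = Q/Δh = 1.1268e+06 / 637.42 = 1767.8 kg/h

ṁ = 1770 kg/h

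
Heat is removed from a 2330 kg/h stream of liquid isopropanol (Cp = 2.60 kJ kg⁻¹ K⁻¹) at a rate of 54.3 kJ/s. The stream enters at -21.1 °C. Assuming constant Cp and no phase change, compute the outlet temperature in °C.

Q = 54.3 kJ/s = 195480 kJ/h
ΔT = Q/(ṁ·Cp) = 195480/(2330×2.60) = 32.268 K
T_out = -21.1 − 32.268 = -53.368 °C

T_out = -53.4 °C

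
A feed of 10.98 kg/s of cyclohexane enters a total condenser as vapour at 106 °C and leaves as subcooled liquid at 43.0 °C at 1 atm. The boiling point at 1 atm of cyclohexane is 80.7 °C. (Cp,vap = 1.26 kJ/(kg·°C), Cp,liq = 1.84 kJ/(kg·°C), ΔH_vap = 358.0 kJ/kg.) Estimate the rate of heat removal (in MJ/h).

vapour 106→80.7 °C: -31.878 kJ/kg
condensation at 80.7 °C: -358 kJ/kg
liquid 80.7→43.0 °C: -69.368 kJ/kg
Δh = -31.878 + -358 + -69.368 = -459.25 kJ/kg
Q = ṁ·Δh = 10.98 kg/s × -459.25 kJ/kg = -5042.5 kJ/s
|Q| = 5042.5 kW = 18153 MJ/h

Q_c = 18200 MJ/h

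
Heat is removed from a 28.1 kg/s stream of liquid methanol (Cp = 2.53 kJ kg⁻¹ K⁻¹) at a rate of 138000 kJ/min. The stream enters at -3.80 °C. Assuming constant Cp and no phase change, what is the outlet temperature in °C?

Q = 138000 kJ/min = 2300 kJ/s
ΔT = Q/(ṁ·Cp) = 2300/(28.1×2.53) = 32.352 K
T_out = -3.80 − 32.352 = -36.152 °C

T_out = -36.2 °C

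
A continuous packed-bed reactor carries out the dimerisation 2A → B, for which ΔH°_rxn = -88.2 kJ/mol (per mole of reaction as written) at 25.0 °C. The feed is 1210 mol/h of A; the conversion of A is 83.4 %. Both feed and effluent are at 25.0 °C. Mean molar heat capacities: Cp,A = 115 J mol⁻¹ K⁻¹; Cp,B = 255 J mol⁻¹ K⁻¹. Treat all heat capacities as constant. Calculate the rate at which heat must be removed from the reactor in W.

Extent of reaction ξ = 0.834 × 1210 / 2 = 504.57 mol/h
Reaction term: ξ·ΔH°_rxn = 504.57 × -88.2 = -44503 kJ/h
Q = ΔH = -44503 kJ/h = -12.362 kW
Heat removed = 12362 W

Q_out = 12400 W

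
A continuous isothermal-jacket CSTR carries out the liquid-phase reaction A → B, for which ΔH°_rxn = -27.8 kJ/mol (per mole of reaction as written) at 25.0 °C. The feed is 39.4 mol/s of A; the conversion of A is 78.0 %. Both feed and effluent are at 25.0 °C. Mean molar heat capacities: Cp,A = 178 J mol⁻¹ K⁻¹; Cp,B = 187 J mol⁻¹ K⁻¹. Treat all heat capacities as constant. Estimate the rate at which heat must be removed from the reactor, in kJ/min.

Q_out = 51300 kJ/min

Extent of reaction ξ = 0.780 × 39.4 = 30.732 mol/s
Reaction term: ξ·ΔH°_rxn = 30.732 × -27.8 = -854.35 kJ/s
Q = ΔH = -854.35 kJ/s = -854.35 kW
Heat removed = 51261 kJ/min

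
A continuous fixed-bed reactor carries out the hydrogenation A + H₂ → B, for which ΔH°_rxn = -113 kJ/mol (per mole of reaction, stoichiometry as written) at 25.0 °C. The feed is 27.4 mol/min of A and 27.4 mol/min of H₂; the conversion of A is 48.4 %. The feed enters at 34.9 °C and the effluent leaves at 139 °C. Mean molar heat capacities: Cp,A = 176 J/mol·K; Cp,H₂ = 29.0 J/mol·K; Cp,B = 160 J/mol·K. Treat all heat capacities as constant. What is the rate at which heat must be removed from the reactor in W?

Extent of reaction ξ = 0.484 × 27.4 = 13.262 mol/min
Reaction term: ξ·ΔH°_rxn = 13.262 × -113 = -1498.6 kJ/min
Sensible, feed 34.9→25 °C: -55.608 kJ/min
Outlet flows (mol/min): A 14.138, H₂ 14.138, B 13.262
Sensible, products 25→139 °C: 572.31 kJ/min
Q = ΔH = -981.86 kJ/min = -16.364 kW
Heat removed = 16364 W

Q_out = 16400 W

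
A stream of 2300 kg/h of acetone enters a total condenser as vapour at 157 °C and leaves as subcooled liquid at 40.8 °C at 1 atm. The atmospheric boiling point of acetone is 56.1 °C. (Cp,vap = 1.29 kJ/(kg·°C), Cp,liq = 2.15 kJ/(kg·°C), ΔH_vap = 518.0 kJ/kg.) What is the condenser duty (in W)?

Q_c = 435000 W

vapour 157→56.1 °C: -130.16 kJ/kg
condensation at 56.1 °C: -518 kJ/kg
liquid 56.1→40.8 °C: -32.895 kJ/kg
Δh = -130.16 + -518 + -32.895 = -681.06 kJ/kg
Q = ṁ·Δh = 2300 kg/h × -681.06 kJ/kg = -1.5664e+06 kJ/h
|Q| = 435.12 kW = 435120 W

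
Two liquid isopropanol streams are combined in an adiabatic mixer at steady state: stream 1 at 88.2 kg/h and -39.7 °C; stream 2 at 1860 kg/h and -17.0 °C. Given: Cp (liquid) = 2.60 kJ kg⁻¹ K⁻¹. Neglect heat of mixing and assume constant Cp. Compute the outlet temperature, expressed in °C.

T_out = -18.0 °C

No heat crosses the boundary, so H_out = H_in.
T_out = Σ ṁᵢCp,ᵢTᵢ / Σ ṁᵢCp,ᵢ
      = -91316 / 5065.3 = -18.028 °C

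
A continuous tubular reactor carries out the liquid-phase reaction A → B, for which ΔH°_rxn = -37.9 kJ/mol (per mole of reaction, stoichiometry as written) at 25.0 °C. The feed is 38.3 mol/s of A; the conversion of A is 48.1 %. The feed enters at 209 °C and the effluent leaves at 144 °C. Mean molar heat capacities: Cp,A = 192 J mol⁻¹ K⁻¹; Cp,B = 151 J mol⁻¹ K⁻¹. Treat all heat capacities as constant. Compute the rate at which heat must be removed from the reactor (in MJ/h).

Extent of reaction ξ = 0.481 × 38.3 = 18.422 mol/s
Reaction term: ξ·ΔH°_rxn = 18.422 × -37.9 = -698.21 kJ/s
Sensible, feed 209→25 °C: -1353.1 kJ/s
Outlet flows (mol/s): A 19.878, B 18.422
Sensible, products 25→144 °C: 785.2 kJ/s
Q = ΔH = -1266.1 kJ/s = -1266.1 kW
Heat removed = 4557.9 MJ/h

Q_out = 4560 MJ/h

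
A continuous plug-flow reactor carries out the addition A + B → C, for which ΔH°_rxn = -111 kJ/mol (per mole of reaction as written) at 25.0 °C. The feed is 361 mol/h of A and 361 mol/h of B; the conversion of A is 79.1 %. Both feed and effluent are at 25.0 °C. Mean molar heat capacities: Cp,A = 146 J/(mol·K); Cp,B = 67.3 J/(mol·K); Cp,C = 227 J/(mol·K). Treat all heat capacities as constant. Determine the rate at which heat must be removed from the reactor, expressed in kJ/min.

Q_out = 528 kJ/min

Extent of reaction ξ = 0.791 × 361 = 285.55 mol/h
Reaction term: ξ·ΔH°_rxn = 285.55 × -111 = -31696 kJ/h
Q = ΔH = -31696 kJ/h = -8.8045 kW
Heat removed = 528.27 kJ/min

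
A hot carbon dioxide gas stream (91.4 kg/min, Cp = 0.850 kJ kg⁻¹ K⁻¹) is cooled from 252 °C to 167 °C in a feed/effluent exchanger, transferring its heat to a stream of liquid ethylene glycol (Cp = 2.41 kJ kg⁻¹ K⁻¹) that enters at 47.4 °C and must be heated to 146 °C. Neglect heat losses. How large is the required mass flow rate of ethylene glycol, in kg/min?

ṁ_c = 27.8 kg/min

Heat released by hot stream: Q = 91.4 × 0.850 × (252 − 167) = 6603.6 kJ/min
Energy balance on cold side (adiabatic exchanger): Q = ṁ_c·Cp_c·(T_c,out − T_c,in)
ṁ_c = 6603.6 / [2.41 × (146 − 47.4)] = 27.79 kg/min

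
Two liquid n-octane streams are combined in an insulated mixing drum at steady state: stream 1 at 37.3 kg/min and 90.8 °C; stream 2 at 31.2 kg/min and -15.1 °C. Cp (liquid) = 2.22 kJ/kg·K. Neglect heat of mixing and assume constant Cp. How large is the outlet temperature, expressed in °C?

Adiabatic, steady state ⇒ Σ ṁᵢCp,ᵢ(T_out − Tᵢ) = 0
Σ ṁᵢCp,ᵢTᵢ = 37.3×2.22×90.8 + 31.2×2.22×-15.1 = 6472.9
Σ ṁᵢCp,ᵢ = 37.3×2.22 + 31.2×2.22 = 152.07
T_out = 6472.9 / 152.07 = 42.565 °C

T_out = 42.6 °C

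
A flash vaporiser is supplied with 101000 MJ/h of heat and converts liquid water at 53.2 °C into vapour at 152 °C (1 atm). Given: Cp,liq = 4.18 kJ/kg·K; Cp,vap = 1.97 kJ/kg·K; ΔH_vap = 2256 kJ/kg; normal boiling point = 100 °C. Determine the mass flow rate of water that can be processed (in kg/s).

ṁ = 11.0 kg/s

Δh = 4.18×(100−53.2) + 2256 + 1.97×(152−100) = 2554.1 kJ/kg
Q = 101000 MJ/h = 28056 kJ/s = 28056 kJ/s
ṁ = Q/Δh = 28056 / 2554.1 = 10.985 kg/s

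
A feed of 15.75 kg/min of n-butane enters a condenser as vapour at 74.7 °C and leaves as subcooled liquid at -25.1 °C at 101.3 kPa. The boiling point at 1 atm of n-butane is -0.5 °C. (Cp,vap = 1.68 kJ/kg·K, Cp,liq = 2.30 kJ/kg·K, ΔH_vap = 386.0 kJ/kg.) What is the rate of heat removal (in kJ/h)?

Q_c = 538000 kJ/h

vapour 74.7→-0.5 °C: -126.34 kJ/kg
condensation at -0.5 °C: -386 kJ/kg
liquid -0.5→-25.1 °C: -56.58 kJ/kg
Δh = -126.34 + -386 + -56.58 = -568.92 kJ/kg
Q = ṁ·Δh = 15.75 kg/min × -568.92 kJ/kg = -8960.4 kJ/min
|Q| = 149.34 kW = 537630 kJ/h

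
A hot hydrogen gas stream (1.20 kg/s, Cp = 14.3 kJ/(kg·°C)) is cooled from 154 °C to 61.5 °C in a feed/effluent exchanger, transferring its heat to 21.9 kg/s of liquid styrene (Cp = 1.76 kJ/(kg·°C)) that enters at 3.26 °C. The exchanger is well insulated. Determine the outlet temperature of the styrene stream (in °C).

T_c,out = 44.4 °C

Heat released by hot stream: Q = 1.20 × 14.3 × (154 − 61.5) = 1587.3 kJ/s
Energy balance on cold side (adiabatic exchanger): Q = ṁ_c·Cp_c·(T_c,out − T_c,in)
T_c,out = 3.26 + 1587.3/(21.9 × 1.76) = 44.442 °C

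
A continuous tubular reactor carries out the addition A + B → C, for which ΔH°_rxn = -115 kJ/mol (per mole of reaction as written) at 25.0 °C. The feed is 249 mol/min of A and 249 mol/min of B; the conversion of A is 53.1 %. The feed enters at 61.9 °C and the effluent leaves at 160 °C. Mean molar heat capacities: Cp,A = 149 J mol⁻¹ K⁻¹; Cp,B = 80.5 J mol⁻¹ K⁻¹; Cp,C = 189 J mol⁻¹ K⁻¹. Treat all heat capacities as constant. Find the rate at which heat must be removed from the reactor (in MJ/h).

Q_out = 619 MJ/h

Extent of reaction ξ = 0.531 × 249 = 132.22 mol/min
Reaction term: ξ·ΔH°_rxn = 132.22 × -115 = -15205 kJ/min
Sensible, feed 61.9→25 °C: -2108.7 kJ/min
Outlet flows (mol/min): A 116.78, B 116.78, C 132.22
Sensible, products 25→160 °C: 6991.7 kJ/min
Q = ΔH = -10322 kJ/min = -172.04 kW
Heat removed = 619.33 MJ/h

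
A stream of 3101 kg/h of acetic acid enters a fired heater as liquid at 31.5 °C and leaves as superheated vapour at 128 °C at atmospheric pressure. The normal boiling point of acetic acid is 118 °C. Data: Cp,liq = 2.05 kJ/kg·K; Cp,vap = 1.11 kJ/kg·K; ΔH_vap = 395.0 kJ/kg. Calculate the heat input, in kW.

liquid 31.5→118 °C: 177.32 kJ/kg
vaporisation at 118 °C: 395 kJ/kg
vapour 118→128 °C: 11.1 kJ/kg
Δh = 177.32 + 395 + 11.1 = 583.42 kJ/kg
Q = ṁ·Δh = 3101 kg/h × 583.42 kJ/kg = 1.8092e+06 kJ/h
|Q| = 502.56 kW

Q = 503 kW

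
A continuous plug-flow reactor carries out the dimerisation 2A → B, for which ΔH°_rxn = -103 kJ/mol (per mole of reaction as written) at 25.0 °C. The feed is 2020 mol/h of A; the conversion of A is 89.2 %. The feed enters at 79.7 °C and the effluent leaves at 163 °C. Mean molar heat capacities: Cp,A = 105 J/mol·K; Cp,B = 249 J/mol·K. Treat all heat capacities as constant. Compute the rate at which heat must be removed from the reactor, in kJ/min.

Q_out = 1170 kJ/min

Extent of reaction ξ = 0.892 × 2020 / 2 = 900.92 mol/h
Reaction term: ξ·ΔH°_rxn = 900.92 × -103 = -92795 kJ/h
Sensible, feed 79.7→25 °C: -11602 kJ/h
Outlet flows (mol/h): A 218.16, B 900.92
Sensible, products 25→163 °C: 34119 kJ/h
Q = ΔH = -70278 kJ/h = -19.522 kW
Heat removed = 1171.3 kJ/min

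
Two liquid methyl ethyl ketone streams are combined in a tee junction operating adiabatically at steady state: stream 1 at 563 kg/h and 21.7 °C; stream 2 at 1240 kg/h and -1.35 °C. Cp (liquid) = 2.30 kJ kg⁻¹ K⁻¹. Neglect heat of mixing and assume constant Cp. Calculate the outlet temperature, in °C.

Energy balance with Q = 0: Σ ṁᵢCp,ᵢ(T_out − Tᵢ) = 0
T_out = Σ ṁᵢCp,ᵢTᵢ / Σ ṁᵢCp,ᵢ
      = 24249 / 4146.9 = 5.8475 °C

T_out = 5.85 °C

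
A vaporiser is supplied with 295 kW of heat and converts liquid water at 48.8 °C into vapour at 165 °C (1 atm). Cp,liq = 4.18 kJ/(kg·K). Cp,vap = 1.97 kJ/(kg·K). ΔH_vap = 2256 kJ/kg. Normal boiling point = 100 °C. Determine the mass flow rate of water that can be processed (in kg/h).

Δh = 4.18×(100−48.8) + 2256 + 1.97×(165−100) = 2598.1 kJ/kg
Q = 295 kW = 295 kJ/s = 1.062e+06 kJ/h
ṁ = Q/Δh = 1.062e+06 / 2598.1 = 408.77 kg/h

ṁ = 409 kg/h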